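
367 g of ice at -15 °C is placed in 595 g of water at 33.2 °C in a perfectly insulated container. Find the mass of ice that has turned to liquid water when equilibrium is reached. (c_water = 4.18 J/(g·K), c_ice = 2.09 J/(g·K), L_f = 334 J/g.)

Cooling the water to 0 °C releases 595×4.18×33.2 = 82572 J.
Of that, 367×2.09×15 = 11505 J goes to bring the ice to 0 °C, leaving 71066 J.
Melting all 367 g of ice would need 367×334 = 122578 J.
71066 J < 122578 J, so only part of the ice melts and the system sits at 0 °C.
m_melt = 71066 / L_f = 212.8 g.

m_melted ≈ 213 g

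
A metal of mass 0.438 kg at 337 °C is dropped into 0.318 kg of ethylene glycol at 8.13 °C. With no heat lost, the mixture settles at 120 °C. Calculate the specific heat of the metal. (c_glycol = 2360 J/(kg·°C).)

c ≈ 883 J/(kg·°C)

m_s c (T_s − T_f) = m_glycol c_glycol (T_f − T_0):
0.438×c×(337 − 120) = 0.318×2360×(120 − 8.13)
95.05 c = 83956  ⇒  c ≈ 883.3 J/(kg·°C)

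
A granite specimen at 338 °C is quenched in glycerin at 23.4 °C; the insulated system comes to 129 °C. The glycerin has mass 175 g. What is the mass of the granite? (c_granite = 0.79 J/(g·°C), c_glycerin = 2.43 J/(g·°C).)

m ≈ 272 g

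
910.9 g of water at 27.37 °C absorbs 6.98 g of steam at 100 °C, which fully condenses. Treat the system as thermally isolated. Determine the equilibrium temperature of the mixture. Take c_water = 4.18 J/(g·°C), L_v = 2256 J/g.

T_f ≈ 32.0 °C

Conservation of energy gives ΣQ = 0:
condense steam: −6.98×2256 = −15747; condensed water 100 °C→T: 29.18(T − 100); water warms: 910.9×4.18×(T − 27.37) = 3807.6(T − 27.37)
3836.7 T = 15747 + 2917.6 + 104213 = 122877
T ≈ 32.03 °C — below 100 °C, confirming all the steam condensed.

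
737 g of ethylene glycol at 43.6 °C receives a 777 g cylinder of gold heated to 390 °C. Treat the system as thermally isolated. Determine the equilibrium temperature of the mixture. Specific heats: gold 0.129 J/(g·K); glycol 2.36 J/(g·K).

T_f = Σ m_i c_i T_i / Σ m_i c_i:
T_f = (100.23*390 + 1739.3*43.6) / (100.23 + 1739.3)
    = 114925 / 1839.6 ≈ 62.47 °C

T_f ≈ 62.5 °C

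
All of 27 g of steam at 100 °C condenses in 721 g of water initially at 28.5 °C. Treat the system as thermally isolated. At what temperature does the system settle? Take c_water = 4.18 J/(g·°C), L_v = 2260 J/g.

Sum of m c ΔT and latent-heat terms is zero:
latent heat released on condensation: 27×2260 = 61020
  condensate cools 100→T: 27×4.18×(T − 100) = 112.86(T − 100)
  original water: 3013.8(T − 28.5)
3126.6 T = 61020 + 11286 + 85893 = 158199
T ≈ 50.60 °C (< 100 °C, so full condensation is consistent).

T_f ≈ 50.6 °C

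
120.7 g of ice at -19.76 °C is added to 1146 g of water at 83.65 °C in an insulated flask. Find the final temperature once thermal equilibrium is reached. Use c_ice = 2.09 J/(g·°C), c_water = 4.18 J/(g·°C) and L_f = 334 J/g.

Energy balance with sensible and latent terms:
ice -19.76→0 °C: 120.7·2.09·19.76 = 4984.7
  latent heat to melt: 120.7·334 = 40314
  warm the meltwater: 504.53 T
  water cools: 1146·4.18·(T − 83.65) = 4790.3(T − 83.65)
5294.8 T = 400707 − 45299 = 355408
T ≈ 67.12 °C. Since T > 0 °C, the all-ice-melts assumption holds.

T_f ≈ 67.1 °C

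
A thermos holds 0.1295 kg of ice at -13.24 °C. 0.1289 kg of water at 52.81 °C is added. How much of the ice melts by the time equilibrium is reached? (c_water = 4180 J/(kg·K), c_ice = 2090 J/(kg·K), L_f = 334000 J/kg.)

m_melted ≈ 0.0745 kg

Heat available from the water dropping to 0 °C: 0.1289×4180×52.81 = 28454 J.
Of that, 0.1295×2090×13.24 = 3583.5 J goes to bring the ice to 0 °C, leaving 24871 J.
Fully melting the ice requires m_ice L_f = 0.1295×334000 = 43253 J.
Since 24871 < 43253 J, not all the ice melts; equilibrium is at 0 °C.
Mass melted = 24871/334000 ≈ 0.07446 kg.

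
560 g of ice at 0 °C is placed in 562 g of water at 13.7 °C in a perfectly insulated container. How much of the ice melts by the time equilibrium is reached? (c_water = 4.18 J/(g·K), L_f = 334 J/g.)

Heat available from the water dropping to 0 °C: 562×4.18×13.7 = 32183 J.
To melt every bit of ice: 560×334 = 187040 J.
Since 32183 < 187040 J, not all the ice melts; equilibrium is at 0 °C.
m_melted×334 = 32183  ⇒  m_melted ≈ 96.36 g.

m_melted ≈ 96.4 g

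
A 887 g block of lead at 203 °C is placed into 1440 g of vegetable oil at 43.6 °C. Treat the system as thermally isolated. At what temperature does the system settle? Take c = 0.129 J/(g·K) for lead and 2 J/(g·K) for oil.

T_f ≈ 49.7 °C

Heat lost by the lead equals heat gained by the oil:
887×0.129×(203 − T) = 1440×2×(T − 43.6)
114.42(203 − T) = 2880(T − 43.6)
2994.4 T = 148796  ⇒  T ≈ 49.69 °C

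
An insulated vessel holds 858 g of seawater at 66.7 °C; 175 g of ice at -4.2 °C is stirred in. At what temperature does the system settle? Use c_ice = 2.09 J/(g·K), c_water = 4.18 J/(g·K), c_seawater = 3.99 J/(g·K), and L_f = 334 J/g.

Conservation of energy gives ΣQ = 0:
warm ice to 0 °C: 175·2.09·(0 − (-4.2)) = 1536.2
  latent heat to melt: 175·334 = 58450
  warm the meltwater: 731.5 T
  seawater: 3423.4(T − 66.7)
4154.9 T = 228342 − 59986 = 168356
T ≈ 40.52 °C — above 0 °C, consistent with complete melting.

T_f ≈ 40.5 °C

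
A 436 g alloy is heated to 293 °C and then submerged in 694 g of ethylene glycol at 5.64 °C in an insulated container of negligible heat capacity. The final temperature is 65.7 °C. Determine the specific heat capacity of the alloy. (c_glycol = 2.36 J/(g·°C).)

c ≈ 0.993 J/(g·°C)

Energy conservation, ΣQ = 0:
436·c·(65.7 − 293) + 694·2.36·(65.7 − 5.64) = 0
-99103 c = -98369
c = -98369/-99103 ≈ 0.9926 J/(g·°C)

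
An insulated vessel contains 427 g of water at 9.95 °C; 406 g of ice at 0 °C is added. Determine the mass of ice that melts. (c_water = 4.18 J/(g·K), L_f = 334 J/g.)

Heat available from the water dropping to 0 °C: 427·4.18·9.95 = 17759 J.
To melt every bit of ice: 406·334 = 135604 J.
That's not enough to melt it all — equilibrium is at 0 °C with ice remaining.
m_melted·334 = 17759  ⇒  m_melted ≈ 53.17 g.

m_melted ≈ 53.2 g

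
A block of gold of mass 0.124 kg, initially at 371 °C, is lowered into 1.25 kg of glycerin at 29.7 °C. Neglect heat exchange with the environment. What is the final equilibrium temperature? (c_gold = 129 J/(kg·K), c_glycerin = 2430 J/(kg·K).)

T_f is the heat-capacity-weighted average of the initial temperatures:
T_f = (16×371 + 3037.5×29.7) / (16 + 3037.5)
    = 96148 / 3053.5 ≈ 31.49 °C

T_f ≈ 31.5 °C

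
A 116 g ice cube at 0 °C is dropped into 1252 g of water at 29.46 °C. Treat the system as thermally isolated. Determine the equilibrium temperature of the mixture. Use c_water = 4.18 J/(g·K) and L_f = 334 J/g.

T_f ≈ 20.2 °C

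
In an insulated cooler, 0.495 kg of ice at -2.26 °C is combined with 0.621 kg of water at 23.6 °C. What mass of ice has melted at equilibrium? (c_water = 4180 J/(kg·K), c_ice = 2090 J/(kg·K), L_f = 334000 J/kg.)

m_melted ≈ 0.176 kg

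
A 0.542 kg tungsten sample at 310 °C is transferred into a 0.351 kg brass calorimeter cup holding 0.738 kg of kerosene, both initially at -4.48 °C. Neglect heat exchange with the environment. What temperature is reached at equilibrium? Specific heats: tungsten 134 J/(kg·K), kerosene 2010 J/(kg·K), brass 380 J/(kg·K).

Conservation of energy gives ΣQ = 0:
0.542×134×(T − 310) + 0.738×2010×(T − (-4.48)) + 0.351×380×(T − (-4.48)) = 0
72.63(T − 310) + 1483.4(T − (-4.48)) + 133.38(T − (-4.48)) = 0
1689.4 T = 15272
T ≈ 9.04 °C

T_f ≈ 9.0 °C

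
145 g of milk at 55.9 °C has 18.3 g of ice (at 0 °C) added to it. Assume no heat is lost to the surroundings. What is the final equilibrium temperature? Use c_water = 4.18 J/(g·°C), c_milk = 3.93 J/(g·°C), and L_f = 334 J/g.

T_f ≈ 39.8 °C

Energy conservation, ΣQ = 0:
latent heat to melt: 18.3·334 = 6112.2; warm the meltwater: 76.49 T; milk: 569.85(T − 55.9)
646.34 T = 31855 − 6112.2 = 25742
T ≈ 39.83 °C (positive, so assuming full melt was valid).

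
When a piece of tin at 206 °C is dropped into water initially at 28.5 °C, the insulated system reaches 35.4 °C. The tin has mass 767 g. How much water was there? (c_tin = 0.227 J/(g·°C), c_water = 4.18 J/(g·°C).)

|Q_tin| = |Q_water|:
767·0.227·(206 − 35.4) = m·4.18·(35.4 − 28.5)
28.84 m = 29703  ⇒  m ≈ 1030 g

m ≈ 1030 g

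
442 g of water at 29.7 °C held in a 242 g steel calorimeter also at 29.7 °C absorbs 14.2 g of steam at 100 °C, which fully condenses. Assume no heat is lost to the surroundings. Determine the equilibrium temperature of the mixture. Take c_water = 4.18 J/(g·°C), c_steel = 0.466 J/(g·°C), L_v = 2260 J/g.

Energy conservation, ΣQ = 0:
condense steam: −14.2×2260 = −32092; condensate cools 100→T: 14.2×4.18×(T − 100) = 59.36(T − 100); original water: 1847.6(T − 29.7); steel cup: 242×0.466×(T − 29.7) = 112.77(T − 29.7)
2019.7 T = 32092 + 5935.6 + 58222 = 96249
T ≈ 47.66 °C (< 100 °C, so full condensation is consistent).

T_f ≈ 47.7 °C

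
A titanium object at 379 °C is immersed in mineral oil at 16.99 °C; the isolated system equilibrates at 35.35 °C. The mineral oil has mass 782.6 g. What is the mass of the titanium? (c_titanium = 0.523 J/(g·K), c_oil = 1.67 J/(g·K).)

m ≈ 134 g

Heat gained plus heat lost sum to zero:
m·0.523·(35.35 − 379) + 782.6·1.67·(35.35 − 16.99) = 0
-179.73 m = -23995
m = -23995/-179.73 ≈ 133.5 g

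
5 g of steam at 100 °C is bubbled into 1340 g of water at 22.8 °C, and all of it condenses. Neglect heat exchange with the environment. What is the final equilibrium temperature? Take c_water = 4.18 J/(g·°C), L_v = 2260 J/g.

Setting the total heat transfer to zero:
latent heat released on condensation: 5×2260 = 11300
  condensate cools 100→T: 5×4.18×(T − 100) = 20.9(T − 100)
  water warms: 1340×4.18×(T − 22.8) = 5601.2(T − 22.8)
5622.1 T = 11300 + 2090 + 127707 = 141097
T ≈ 25.10 °C (< 100 °C, so full condensation is consistent).

T_f ≈ 25.1 °C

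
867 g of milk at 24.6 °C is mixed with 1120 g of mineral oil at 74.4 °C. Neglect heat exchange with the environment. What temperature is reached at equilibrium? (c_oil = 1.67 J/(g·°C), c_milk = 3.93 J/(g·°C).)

Heat lost by the oil equals heat gained by the milk:
1120·1.67·(74.4 − T) = 867·3.93·(T − 24.6)
1870.4(74.4 − T) = 3407.3(T − 24.6)
5277.7 T = 222978  ⇒  T ≈ 42.25 °C

T_f ≈ 42.2 °C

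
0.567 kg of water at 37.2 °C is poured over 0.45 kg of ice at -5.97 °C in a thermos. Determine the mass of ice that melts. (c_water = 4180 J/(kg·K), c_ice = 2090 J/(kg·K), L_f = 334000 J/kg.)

m_melted ≈ 0.247 kg

Heat available from the water dropping to 0 °C: 0.567×4180×37.2 = 88166 J.
Warming the ice to 0 °C takes 0.45×2090×5.97 = 5614.8 J, leaving 82551 J for melting.
Fully melting the ice requires m_ice L_f = 0.45×334000 = 150300 J.
82551 J < 150300 J, so only part of the ice melts and the system sits at 0 °C.
m_melted×334000 = 82551  ⇒  m_melted ≈ 0.2472 kg.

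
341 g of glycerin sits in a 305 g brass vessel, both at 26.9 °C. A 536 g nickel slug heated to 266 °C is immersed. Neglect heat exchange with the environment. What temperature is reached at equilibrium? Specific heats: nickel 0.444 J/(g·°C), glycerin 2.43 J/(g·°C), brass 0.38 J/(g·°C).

T_f ≈ 75.0 °C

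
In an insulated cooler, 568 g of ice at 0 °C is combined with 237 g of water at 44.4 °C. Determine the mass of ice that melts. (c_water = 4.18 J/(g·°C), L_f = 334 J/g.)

m_melted ≈ 132 g

Water can give up m c ΔT = 237×4.18×44.4 = 43985 J before reaching 0 °C.
Fully melting the ice requires m_ice L_f = 568×334 = 189712 J.
Since 43985 < 189712 J, not all the ice melts; equilibrium is at 0 °C.
m_melted×334 = 43985  ⇒  m_melted ≈ 131.7 g.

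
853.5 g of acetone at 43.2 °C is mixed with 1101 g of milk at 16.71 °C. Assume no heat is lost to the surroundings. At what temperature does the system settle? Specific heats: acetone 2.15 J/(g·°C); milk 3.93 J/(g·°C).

T_f ≈ 24.6 °C

Set heat shed by the hot body equal to heat absorbed by the cold body:
853.5·2.15·(43.2 − T) = 1101·3.93·(T − 16.71)
1835(43.2 − T) = 4326.9(T − 16.71)
6162 T = 151576  ⇒  T ≈ 24.60 °C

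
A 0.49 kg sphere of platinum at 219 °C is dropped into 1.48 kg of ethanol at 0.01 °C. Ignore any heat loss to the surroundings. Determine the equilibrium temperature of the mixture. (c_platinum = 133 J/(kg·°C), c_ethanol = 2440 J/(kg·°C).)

T_f ≈ 3.9 °C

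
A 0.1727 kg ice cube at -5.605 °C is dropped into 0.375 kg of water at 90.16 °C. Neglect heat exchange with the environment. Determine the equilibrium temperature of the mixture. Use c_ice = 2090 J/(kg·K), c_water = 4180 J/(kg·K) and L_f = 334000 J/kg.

Let T be the final temperature. ΣQ_i = 0:
warm ice to 0 °C: 0.1727·2090·(0 − (-5.605)) = 2023.1; melt ice: 0.1727·334000 = 57682; meltwater 0→T: 0.1727·4180·T = 721.89 T; water cools: 0.375·4180·(T − 90.16) = 1567.5(T − 90.16)
2289.4 T = 141326 − 59705 = 81621
T ≈ 35.65 °C (positive, so assuming full melt was valid).

T_f ≈ 35.7 °C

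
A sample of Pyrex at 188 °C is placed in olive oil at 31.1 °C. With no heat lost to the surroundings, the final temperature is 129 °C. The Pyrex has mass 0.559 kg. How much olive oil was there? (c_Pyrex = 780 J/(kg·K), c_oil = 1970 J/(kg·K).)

m ≈ 0.133 kg

Taking heat into each body as positive, Σ m c ΔT = 0:
0.559·780·(129 − 188) + m·1970·(129 − 31.1) = 0
192863 m = 25725
m = 25725/192863 ≈ 0.1334 kg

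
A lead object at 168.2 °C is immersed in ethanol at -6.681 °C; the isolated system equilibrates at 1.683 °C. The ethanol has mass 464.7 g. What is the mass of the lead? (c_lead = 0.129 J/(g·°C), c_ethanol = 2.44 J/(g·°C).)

Heat lost by the lead = heat gained by the ethanol:
m·0.129·(168.2 − 1.683) = 464.7·2.44·(1.683 − (-6.681))
21.48 m = 9483.7  ⇒  m ≈ 441.5 g

m ≈ 441 g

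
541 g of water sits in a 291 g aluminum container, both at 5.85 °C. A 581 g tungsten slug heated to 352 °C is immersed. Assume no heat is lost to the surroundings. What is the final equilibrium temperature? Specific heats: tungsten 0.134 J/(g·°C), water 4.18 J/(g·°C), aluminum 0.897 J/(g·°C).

T_f ≈ 16.2 °C

With ΣQ=0 the equilibrium temperature is the m·c-weighted mean:
T_f = (77.85×352 + 2261.4×5.85 + 261.03×5.85) / (77.85 + 2261.4 + 261.03)
    = 42161 / 2600.3 ≈ 16.21 °C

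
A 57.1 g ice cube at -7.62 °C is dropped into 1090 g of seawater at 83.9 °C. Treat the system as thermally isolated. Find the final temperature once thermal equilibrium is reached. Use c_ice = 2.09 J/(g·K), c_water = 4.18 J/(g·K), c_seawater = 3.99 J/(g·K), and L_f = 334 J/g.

T_f ≈ 75.2 °C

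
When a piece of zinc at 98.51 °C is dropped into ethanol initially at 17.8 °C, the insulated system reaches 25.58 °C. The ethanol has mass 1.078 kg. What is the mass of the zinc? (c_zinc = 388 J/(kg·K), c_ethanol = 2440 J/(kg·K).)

Heat lost by the zinc = heat gained by the ethanol:
m×388×(98.51 − 25.58) = 1.078×2440×(25.58 − 17.8)
28297 m = 20464  ⇒  m ≈ 0.7232 kg

m ≈ 0.723 kg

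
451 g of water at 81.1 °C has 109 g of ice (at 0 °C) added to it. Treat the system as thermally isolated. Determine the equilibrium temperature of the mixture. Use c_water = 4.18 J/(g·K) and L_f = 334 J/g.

Energy balance with sensible and latent terms:
fusion: m_ice L_f = 109×334 = 36406; meltwater 0→T: 109×4.18×T = 455.62 T; water cools: 451×4.18×(T − 81.1) = 1885.2(T − 81.1)
2340.8 T = 152888 − 36406 = 116482
T ≈ 49.76 °C (positive, so assuming full melt was valid).

T_f ≈ 49.8 °C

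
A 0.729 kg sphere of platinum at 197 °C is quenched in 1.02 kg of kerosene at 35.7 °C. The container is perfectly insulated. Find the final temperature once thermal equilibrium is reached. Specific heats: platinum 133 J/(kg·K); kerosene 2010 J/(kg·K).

T_f ≈ 43.0 °C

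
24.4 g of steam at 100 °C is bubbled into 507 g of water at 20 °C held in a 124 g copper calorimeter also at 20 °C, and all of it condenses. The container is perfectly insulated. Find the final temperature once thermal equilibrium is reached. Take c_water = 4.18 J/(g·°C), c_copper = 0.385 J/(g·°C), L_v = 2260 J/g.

T_f ≈ 47.9 °C

Conservation of energy gives ΣQ = 0:
latent heat released on condensation: 24.4·2260 = 55144; condensate cools 100→T: 24.4·4.18·(T − 100) = 101.99(T − 100); original water: 2119.3(T − 20); copper cup: 124·0.385·(T − 20) = 47.74(T − 20)
2269 T = 55144 + 10199 + 43340 = 108683
T ≈ 47.90 °C — below 100 °C, confirming all the steam condensed.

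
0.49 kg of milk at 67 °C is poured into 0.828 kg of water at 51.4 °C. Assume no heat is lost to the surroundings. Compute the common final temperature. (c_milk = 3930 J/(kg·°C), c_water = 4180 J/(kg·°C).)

Net heat exchanged in the isolated system is zero:
0.49×3930×(T − 67) + 0.828×4180×(T − 51.4) = 0
5386.7 T = 306919
T = 306919/5386.7 ≈ 56.98 °C

T_f ≈ 57.0 °C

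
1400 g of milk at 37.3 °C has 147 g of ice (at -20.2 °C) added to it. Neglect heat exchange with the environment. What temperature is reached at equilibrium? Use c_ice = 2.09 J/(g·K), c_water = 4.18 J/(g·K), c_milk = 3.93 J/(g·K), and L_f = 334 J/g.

Conservation of energy gives ΣQ = 0:
warm ice to 0 °C: 147×2.09×(0 − (-20.2)) = 6206; latent heat to melt: 147×334 = 49098; warm the meltwater: 614.46 T; milk cools: 1400×3.93×(T − 37.3) = 5502(T − 37.3)
6116.5 T = 205225 − 55304 = 149921
T ≈ 24.51 °C. Since T > 0 °C, the all-ice-melts assumption holds.

T_f ≈ 24.5 °C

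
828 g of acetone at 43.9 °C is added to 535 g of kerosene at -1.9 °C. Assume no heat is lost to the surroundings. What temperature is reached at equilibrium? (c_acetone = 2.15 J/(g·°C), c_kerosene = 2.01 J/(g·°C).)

T_f ≈ 26.7 °C

Heat gained plus heat lost sum to zero:
828·2.15·(T − 43.9) + 535·2.01·(T − (-1.9)) = 0
1780.2(T − 43.9) + 1075.3(T − (-1.9)) = 0
(1780.2 + 1075.3) T = 1780.2·43.9 + 1075.3·(-1.9)
T = 76108/2855.5 ≈ 26.65 °C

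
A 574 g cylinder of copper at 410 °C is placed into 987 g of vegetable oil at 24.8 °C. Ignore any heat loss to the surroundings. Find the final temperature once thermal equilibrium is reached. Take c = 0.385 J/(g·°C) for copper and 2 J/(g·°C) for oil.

T_f ≈ 63.6 °C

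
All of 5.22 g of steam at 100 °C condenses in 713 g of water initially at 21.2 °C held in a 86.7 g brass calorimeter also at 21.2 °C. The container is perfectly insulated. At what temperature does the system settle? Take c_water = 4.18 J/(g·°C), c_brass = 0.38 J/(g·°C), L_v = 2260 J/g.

Setting the total heat transfer to zero:
steam→water at 100 °C releases m L_v = 5.22·2260 = 11797
  condensed water 100 °C→T: 21.82(T − 100)
  water warms: 713·4.18·(T − 21.2) = 2980.3(T − 21.2)
  cup: 32.95(T − 21.2)
3035.1 T = 11797 + 2182 + 63882 = 77861
T ≈ 25.65 °C, under the boiling point, so the assumption holds.

T_f ≈ 25.7 °C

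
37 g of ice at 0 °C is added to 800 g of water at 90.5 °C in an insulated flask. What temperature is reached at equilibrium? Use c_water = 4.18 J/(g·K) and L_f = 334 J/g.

Let T be the final temperature. ΣQ_i = 0:
latent heat to melt: 37×334 = 12358; warm the meltwater: 154.66 T; water: 3344(T − 90.5)
3498.7 T = 302632 − 12358 = 290274
T ≈ 82.97 °C — above 0 °C, consistent with complete melting.

T_f ≈ 83.0 °C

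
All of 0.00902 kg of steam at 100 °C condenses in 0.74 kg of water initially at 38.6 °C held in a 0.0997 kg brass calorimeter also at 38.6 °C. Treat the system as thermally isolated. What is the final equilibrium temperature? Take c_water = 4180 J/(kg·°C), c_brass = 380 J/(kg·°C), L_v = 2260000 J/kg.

T_f ≈ 45.8 °C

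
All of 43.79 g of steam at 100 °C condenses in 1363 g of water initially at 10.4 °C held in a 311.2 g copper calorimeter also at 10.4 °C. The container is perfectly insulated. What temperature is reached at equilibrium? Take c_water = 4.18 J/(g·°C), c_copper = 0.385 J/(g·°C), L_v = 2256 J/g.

T_f ≈ 29.6 °C

Conservation of energy gives ΣQ = 0:
steam→water at 100 °C releases m L_v = 43.79×2256 = 98790; condensate cools 100→T: 43.79×4.18×(T − 100) = 183.04(T − 100); water warms: 1363×4.18×(T − 10.4) = 5697.3(T − 10.4); cup: 119.81(T − 10.4)
6000.2 T = 98790 + 18304 + 60498 = 177593
T ≈ 29.60 °C — below 100 °C, confirming all the steam condensed.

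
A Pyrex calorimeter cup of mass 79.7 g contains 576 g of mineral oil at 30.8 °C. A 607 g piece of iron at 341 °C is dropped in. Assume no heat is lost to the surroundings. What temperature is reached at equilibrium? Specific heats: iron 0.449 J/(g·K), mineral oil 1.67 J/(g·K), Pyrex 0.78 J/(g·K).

Energy conservation, ΣQ = 0:
607·0.449·(T − 341) + 576·1.67·(T − 30.8) + 79.7·0.78·(T − 30.8) = 0
272.54(T − 341) + 961.92(T − 30.8) + 62.17(T − 30.8) = 0
1296.6 T = 124479
T ≈ 96.00 °C

T_f ≈ 96.0 °C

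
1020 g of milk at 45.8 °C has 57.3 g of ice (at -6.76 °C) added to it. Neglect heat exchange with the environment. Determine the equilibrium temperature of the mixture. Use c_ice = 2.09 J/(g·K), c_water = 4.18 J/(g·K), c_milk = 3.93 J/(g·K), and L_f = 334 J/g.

Energy conservation, ΣQ = 0:
warm ice to 0 °C: 57.3×2.09×(0 − (-6.76)) = 809.56; melt ice: 57.3×334 = 19138; meltwater 0→T: 57.3×4.18×T = 239.51 T; milk: 4008.6(T − 45.8)
4248.1 T = 183594 − 19948 = 163646
T ≈ 38.52 °C (positive, so assuming full melt was valid).

T_f ≈ 38.5 °C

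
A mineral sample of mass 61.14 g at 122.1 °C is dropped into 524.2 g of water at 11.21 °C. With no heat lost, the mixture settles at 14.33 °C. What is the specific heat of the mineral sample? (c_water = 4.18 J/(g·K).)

Taking heat into each body as positive, Σ m c ΔT = 0:
61.14·c·(14.33 − 122.1) + 524.2·4.18·(14.33 − 11.21) = 0
-6589.1 c = -6836.4
c = -6836.4/-6589.1 ≈ 1.038 J/(g·K)

c ≈ 1.04 J/(g·K)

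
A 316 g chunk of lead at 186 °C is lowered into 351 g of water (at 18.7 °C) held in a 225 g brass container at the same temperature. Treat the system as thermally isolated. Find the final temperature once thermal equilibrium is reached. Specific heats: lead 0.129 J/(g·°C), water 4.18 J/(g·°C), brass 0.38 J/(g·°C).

T_f ≈ 23.0 °C

T_f = Σ m_i c_i T_i / Σ m_i c_i:
T_f = (40.76*186 + 1467.2*18.7 + 85.5*18.7) / (40.76 + 1467.2 + 85.5)
    = 36617 / 1593.4 ≈ 22.98 °C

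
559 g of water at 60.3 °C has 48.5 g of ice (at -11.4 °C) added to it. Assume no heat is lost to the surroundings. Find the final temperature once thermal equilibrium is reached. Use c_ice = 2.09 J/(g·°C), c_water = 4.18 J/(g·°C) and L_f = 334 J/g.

T_f ≈ 48.7 °C

Let T be the final temperature. ΣQ_i = 0:
ice -11.4→0 °C: 48.5·2.09·11.4 = 1155.6; melt ice: 48.5·334 = 16199; meltwater 0→T: 48.5·4.18·T = 202.73 T; water: 2336.6(T − 60.3)
2539.3 T = 140898 − 17355 = 123544
T ≈ 48.65 °C — above 0 °C, consistent with complete melting.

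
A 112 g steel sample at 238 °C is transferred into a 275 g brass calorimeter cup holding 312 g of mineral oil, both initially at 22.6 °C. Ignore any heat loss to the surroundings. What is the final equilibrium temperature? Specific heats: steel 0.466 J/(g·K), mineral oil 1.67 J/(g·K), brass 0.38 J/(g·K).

T_f ≈ 39.2 °C

Heat gained plus heat lost sum to zero:
112×0.466×(T − 238) + 312×1.67×(T − 22.6) + 275×0.38×(T − 22.6) = 0
52.19(T − 238) + 521.04(T − 22.6) + 104.5(T − 22.6) = 0
(52.19 + 521.04 + 104.5) T = 52.19×238 + 521.04×22.6 + 104.5×22.6
T = 26559/677.73 ≈ 39.19 °C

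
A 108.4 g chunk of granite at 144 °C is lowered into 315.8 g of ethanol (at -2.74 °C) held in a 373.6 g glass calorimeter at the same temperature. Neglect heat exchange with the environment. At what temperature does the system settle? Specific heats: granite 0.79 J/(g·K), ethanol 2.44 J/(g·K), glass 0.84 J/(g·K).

Setting the total heat transfer to zero:
108.4*0.79*(T − 144) + 315.8*2.44*(T − (-2.74)) + 373.6*0.84*(T − (-2.74)) = 0
85.64(T − 144) + 770.55(T − (-2.74)) + 313.82(T − (-2.74)) = 0
(85.64 + 770.55 + 313.82) T = 85.64*144 + 770.55*(-2.74) + 313.82*(-2.74)
T = 9360.4 / 1170 = 8 °C

T_f ≈ 8.0 °C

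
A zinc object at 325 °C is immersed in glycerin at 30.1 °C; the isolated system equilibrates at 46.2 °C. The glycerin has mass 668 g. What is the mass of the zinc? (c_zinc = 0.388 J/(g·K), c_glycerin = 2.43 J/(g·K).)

|Q_zinc| = |Q_glycerin|:
m×0.388×(325 − 46.2) = 668×2.43×(46.2 − 30.1)
108.17 m = 26134  ⇒  m ≈ 241.6 g

m ≈ 242 g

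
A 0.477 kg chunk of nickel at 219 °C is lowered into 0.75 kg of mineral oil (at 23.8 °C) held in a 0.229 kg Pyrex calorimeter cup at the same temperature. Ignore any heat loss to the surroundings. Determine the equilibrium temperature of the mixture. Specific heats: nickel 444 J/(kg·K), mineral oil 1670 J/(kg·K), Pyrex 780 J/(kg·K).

T_f is the heat-capacity-weighted average of the initial temperatures:
T_f = (211.79*219 + 1252.5*23.8 + 178.62*23.8) / (211.79 + 1252.5 + 178.62)
    = 80442 / 1642.9 ≈ 48.96 °C

T_f ≈ 49.0 °C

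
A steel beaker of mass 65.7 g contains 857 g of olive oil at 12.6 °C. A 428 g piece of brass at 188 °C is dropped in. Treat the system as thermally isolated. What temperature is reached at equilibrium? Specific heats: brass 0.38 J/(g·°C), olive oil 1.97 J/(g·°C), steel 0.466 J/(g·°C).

T_f = Σ m_i c_i T_i / Σ m_i c_i:
T_f = (162.64·188 + 1688.3·12.6 + 30.62·12.6) / (162.64 + 1688.3 + 30.62)
    = 52235 / 1881.5 ≈ 27.76 °C

T_f ≈ 27.8 °C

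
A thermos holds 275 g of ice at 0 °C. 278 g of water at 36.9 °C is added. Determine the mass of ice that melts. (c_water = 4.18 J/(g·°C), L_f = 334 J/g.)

m_melted ≈ 128 g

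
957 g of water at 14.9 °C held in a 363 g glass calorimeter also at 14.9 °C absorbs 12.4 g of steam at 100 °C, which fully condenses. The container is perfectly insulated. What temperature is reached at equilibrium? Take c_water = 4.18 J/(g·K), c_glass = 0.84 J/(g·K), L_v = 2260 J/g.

T_f ≈ 22.3 °C

Energy conservation, ΣQ = 0:
condense steam: −12.4×2260 = −28024
  condensed water 100 °C→T: 51.83(T − 100)
  water warms: 957×4.18×(T − 14.9) = 4000.3(T − 14.9)
  cup: 304.92(T − 14.9)
4357 T = 28024 + 5183.2 + 64147 = 97354
T ≈ 22.34 °C — below 100 °C, confirming all the steam condensed.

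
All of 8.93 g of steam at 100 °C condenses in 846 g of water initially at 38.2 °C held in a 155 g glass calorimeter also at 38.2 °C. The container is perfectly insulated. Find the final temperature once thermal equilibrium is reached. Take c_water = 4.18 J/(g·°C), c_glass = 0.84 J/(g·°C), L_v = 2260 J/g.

T_f ≈ 44.3 °C

Heat gained plus heat lost sum to zero:
latent heat released on condensation: 8.93·2260 = 20182; condensate cools 100→T: 8.93·4.18·(T − 100) = 37.33(T − 100); water warms: 846·4.18·(T − 38.2) = 3536.3(T − 38.2); glass cup: 155·0.84·(T − 38.2) = 130.2(T − 38.2)
3703.8 T = 20182 + 3732.7 + 140060 = 163974
T ≈ 44.27 °C (< 100 °C, so full condensation is consistent).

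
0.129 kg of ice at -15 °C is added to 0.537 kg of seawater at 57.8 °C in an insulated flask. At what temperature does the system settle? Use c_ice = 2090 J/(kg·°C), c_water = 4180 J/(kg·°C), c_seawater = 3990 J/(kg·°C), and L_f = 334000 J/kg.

Energy balance with sensible and latent terms:
ice -15→0 °C: 0.129×2090×15 = 4044.2; latent heat to melt: 0.129×334000 = 43086; warm the meltwater: 539.22 T; seawater: 2142.6(T − 57.8)
2681.9 T = 123844 − 47130 = 76714
T ≈ 28.60 °C. Since T > 0 °C, the all-ice-melts assumption holds.

T_f ≈ 28.6 °C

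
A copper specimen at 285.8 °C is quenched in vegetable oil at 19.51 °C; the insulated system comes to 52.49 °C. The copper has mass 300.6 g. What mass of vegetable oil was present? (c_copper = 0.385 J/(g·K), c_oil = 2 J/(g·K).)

m ≈ 409 g

Energy conservation, ΣQ = 0:
300.6·0.385·(52.49 − 285.8) + m·2·(52.49 − 19.51) = 0
65.96 m = 27001
m = 27001/65.96 ≈ 409.4 g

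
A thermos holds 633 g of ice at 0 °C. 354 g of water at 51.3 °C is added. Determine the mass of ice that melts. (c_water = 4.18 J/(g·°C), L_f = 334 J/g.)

m_melted ≈ 227 g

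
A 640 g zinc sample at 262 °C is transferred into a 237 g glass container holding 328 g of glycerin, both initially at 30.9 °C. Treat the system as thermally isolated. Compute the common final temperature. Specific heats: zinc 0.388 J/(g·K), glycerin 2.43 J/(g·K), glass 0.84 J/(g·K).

T_f ≈ 77.0 °C

T_f is the heat-capacity-weighted average of the initial temperatures:
T_f = (248.32×262 + 797.04×30.9 + 199.08×30.9) / (248.32 + 797.04 + 199.08)
    = 95840 / 1244.4 ≈ 77.01 °C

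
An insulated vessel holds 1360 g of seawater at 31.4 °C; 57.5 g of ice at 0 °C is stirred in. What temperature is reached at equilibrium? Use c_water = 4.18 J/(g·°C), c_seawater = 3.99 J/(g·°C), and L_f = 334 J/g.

Taking heat into each body as positive, Σ m c ΔT = 0:
melt ice: 57.5·334 = 19205
  warm the meltwater: 240.35 T
  seawater cools: 1360·3.99·(T − 31.4) = 5426.4(T − 31.4)
5666.8 T = 170389 − 19205 = 151184
T ≈ 26.68 °C (positive, so assuming full melt was valid).

T_f ≈ 26.7 °C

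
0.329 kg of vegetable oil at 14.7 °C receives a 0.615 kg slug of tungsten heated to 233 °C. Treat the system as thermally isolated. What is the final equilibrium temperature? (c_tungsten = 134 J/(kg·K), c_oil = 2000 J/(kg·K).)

T_f ≈ 39.0 °C

With ΣQ=0 the equilibrium temperature is the m·c-weighted mean:
T_f = (82.41×233 + 658×14.7) / (82.41 + 658)
    = 28874 / 740.41 ≈ 39.00 °C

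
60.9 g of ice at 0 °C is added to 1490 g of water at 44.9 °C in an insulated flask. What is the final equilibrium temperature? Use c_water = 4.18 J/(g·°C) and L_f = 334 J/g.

Energy balance with sensible and latent terms:
melt ice: 60.9·334 = 20341; warm the meltwater: 254.56 T; water cools: 1490·4.18·(T − 44.9) = 6228.2(T − 44.9)
6482.8 T = 279646 − 20341 = 259306
T ≈ 40.00 °C (positive, so assuming full melt was valid).

T_f ≈ 40.0 °C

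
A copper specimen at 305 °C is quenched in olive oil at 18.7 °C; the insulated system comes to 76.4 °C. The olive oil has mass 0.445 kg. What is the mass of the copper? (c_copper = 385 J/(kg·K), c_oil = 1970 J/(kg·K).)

m ≈ 0.575 kg

|Q_copper| = |Q_oil|:
m×385×(305 − 76.4) = 0.445×1970×(76.4 − 18.7)
88011 m = 50583  ⇒  m ≈ 0.5747 kg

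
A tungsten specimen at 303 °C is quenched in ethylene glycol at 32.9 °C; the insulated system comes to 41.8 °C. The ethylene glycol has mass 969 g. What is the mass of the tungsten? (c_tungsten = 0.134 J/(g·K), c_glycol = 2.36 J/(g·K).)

Setting the total heat transfer to zero:
m·0.134·(41.8 − 303) + 969·2.36·(41.8 − 32.9) = 0
-35 m = -20353
m = -20353/-35 ≈ 581.5 g

m ≈ 581 g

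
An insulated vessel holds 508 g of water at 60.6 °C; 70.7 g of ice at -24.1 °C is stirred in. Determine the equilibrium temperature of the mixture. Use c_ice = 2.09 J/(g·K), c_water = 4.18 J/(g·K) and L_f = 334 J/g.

Taking heat into each body as positive, Σ m c ΔT = 0:
warm ice to 0 °C: 70.7×2.09×(0 − (-24.1)) = 3561.1; latent heat to melt: 70.7×334 = 23614; warm the meltwater: 295.53 T; water cools: 508×4.18×(T − 60.6) = 2123.4(T − 60.6)
2419 T = 128680 − 27175 = 101506
T ≈ 41.96 °C — above 0 °C, consistent with complete melting.

T_f ≈ 42.0 °C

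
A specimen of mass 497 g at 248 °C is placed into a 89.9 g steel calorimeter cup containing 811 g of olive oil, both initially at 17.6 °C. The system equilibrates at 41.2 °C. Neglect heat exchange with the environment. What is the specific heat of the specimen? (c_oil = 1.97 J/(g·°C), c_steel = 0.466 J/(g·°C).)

Let T be the final temperature. ΣQ_i = 0:
497×c×(41.2 − 248) + 811×1.97×(41.2 − 17.6) + 89.9×0.466×(41.2 − 17.6) = 0
-102780 c = -38694
c = -38694/-102780 ≈ 0.3765 J/(g·°C)

c ≈ 0.376 J/(g·°C)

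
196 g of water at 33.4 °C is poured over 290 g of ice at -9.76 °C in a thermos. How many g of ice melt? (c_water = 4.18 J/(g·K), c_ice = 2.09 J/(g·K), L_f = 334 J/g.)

Cooling the water to 0 °C releases 196×4.18×33.4 = 27364 J.
Warming the ice to 0 °C takes 290×2.09×9.76 = 5915.5 J, leaving 21448 J for melting.
To melt every bit of ice: 290×334 = 96860 J.
That's not enough to melt it all — equilibrium is at 0 °C with ice remaining.
m_melted×334 = 21448  ⇒  m_melted ≈ 64.22 g.

m_melted ≈ 64.2 g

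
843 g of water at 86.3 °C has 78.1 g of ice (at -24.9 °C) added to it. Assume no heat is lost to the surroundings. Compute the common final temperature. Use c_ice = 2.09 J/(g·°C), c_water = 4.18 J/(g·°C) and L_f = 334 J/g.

T_f ≈ 71.2 °C

Heat gained plus heat lost sum to zero:
warm ice to 0 °C: 78.1×2.09×(0 − (-24.9)) = 4064.4; fusion: m_ice L_f = 78.1×334 = 26085; warm the meltwater: 326.46 T; water cools: 843×4.18×(T − 86.3) = 3523.7(T − 86.3)
3850.2 T = 304099 − 30150 = 273949
T ≈ 71.15 °C — above 0 °C, consistent with complete melting.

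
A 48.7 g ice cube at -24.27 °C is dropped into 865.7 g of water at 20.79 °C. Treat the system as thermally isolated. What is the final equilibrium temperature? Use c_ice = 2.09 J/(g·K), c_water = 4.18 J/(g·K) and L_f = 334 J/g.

Taking heat into each body as positive, Σ m c ΔT = 0:
warm ice to 0 °C: 48.7·2.09·(0 − (-24.27)) = 2470.3; latent heat to melt: 48.7·334 = 16266; meltwater 0→T: 48.7·4.18·T = 203.57 T; water cools: 865.7·4.18·(T − 20.79) = 3618.6(T − 20.79)
3822.2 T = 75231 − 18736 = 56495
T ≈ 14.78 °C — above 0 °C, consistent with complete melting.

T_f ≈ 14.8 °C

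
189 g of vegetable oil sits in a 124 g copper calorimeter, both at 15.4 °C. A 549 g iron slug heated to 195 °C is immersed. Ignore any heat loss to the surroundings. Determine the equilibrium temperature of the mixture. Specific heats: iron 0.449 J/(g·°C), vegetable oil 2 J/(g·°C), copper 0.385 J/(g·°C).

T_f ≈ 81.3 °C

Let T be the final temperature. ΣQ_i = 0:
549×0.449×(T − 195) + 189×2×(T − 15.4) + 124×0.385×(T − 15.4) = 0
246.5(T − 195) + 378(T − 15.4) + 47.74(T − 15.4) = 0
(246.5 + 378 + 47.74) T = 246.5×195 + 378×15.4 + 47.74×15.4
T = 54624/672.24 ≈ 81.26 °C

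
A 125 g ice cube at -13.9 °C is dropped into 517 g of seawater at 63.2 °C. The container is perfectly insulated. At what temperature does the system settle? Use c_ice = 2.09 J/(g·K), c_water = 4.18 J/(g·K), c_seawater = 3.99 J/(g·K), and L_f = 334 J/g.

T_f ≈ 32.9 °C

Conservation of energy gives ΣQ = 0:
warm ice to 0 °C: 125·2.09·(0 − (-13.9)) = 3631.4; melt ice: 125·334 = 41750; meltwater 0→T: 125·4.18·T = 522.5 T; seawater cools: 517·3.99·(T − 63.2) = 2062.8(T − 63.2)
2585.3 T = 130371 − 45381 = 84989
T ≈ 32.87 °C — above 0 °C, consistent with complete melting.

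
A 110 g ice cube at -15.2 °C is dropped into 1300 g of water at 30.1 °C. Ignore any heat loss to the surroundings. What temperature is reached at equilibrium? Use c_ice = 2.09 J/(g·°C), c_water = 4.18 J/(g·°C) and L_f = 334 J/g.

Taking heat into each body as positive, Σ m c ΔT = 0:
ice -15.2→0 °C: 110×2.09×15.2 = 3494.5
  melt ice: 110×334 = 36740
  warm the meltwater: 459.8 T
  water: 5434(T − 30.1)
5893.8 T = 163563 − 40234 = 123329
T ≈ 20.93 °C — above 0 °C, consistent with complete melting.

T_f ≈ 20.9 °C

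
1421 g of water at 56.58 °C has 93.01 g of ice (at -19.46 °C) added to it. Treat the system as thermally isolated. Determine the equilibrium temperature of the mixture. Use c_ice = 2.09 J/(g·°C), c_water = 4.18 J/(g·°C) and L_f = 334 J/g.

Conservation of energy gives ΣQ = 0:
ice -19.46→0 °C: 93.01·2.09·19.46 = 3782.8; melt ice: 93.01·334 = 31065; warm the meltwater: 388.78 T; water cools: 1421·4.18·(T − 56.58) = 5939.8(T − 56.58)
6328.6 T = 336073 − 34848 = 301225
T ≈ 47.60 °C. Since T > 0 °C, the all-ice-melts assumption holds.

T_f ≈ 47.6 °C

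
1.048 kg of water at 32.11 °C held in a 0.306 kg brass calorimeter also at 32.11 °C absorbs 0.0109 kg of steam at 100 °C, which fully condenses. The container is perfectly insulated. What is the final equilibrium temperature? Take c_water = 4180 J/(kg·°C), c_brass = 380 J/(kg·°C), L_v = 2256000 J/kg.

Taking heat into each body as positive, Σ m c ΔT = 0:
latent heat released on condensation: 0.0109·2256000 = 24590; condensate cools 100→T: 0.0109·4180·(T − 100) = 45.56(T − 100); original water: 4380.6(T − 32.11); brass cup: 0.306·380·(T − 32.11) = 116.28(T − 32.11)
4542.5 T = 24590 + 4556.2 + 144396 = 173543
T ≈ 38.20 °C — below 100 °C, confirming all the steam condensed.

T_f ≈ 38.2 °C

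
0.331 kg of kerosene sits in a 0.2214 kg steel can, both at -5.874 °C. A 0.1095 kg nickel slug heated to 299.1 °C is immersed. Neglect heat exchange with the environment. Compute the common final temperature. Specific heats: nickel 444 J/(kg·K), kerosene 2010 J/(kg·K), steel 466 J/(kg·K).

T_f ≈ 12.3 °C

With ΣQ=0 the equilibrium temperature is the m·c-weighted mean:
T_f = (48.62*299.1 + 665.31*(-5.874) + 103.17*(-5.874)) / (48.62 + 665.31 + 103.17)
    = 10028 / 817.1 ≈ 12.27 °C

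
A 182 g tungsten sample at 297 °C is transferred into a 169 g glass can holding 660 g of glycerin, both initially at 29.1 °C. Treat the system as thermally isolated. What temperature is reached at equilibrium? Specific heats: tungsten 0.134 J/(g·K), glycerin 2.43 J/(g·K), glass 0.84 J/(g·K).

T_f ≈ 32.8 °C

Setting the total heat transfer to zero:
182·0.134·(T − 297) + 660·2.43·(T − 29.1) + 169·0.84·(T − 29.1) = 0
24.39(T − 297) + 1603.8(T − 29.1) + 141.96(T − 29.1) = 0
1770.1 T = 58045
T ≈ 32.79 °C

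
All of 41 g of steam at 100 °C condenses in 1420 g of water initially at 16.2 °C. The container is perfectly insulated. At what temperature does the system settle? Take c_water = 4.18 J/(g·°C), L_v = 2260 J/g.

Let T be the final temperature. ΣQ_i = 0:
latent heat released on condensation: 41·2260 = 92660
  condensate cools 100→T: 41·4.18·(T − 100) = 171.38(T − 100)
  water warms: 1420·4.18·(T − 16.2) = 5935.6(T − 16.2)
6107 T = 92660 + 17138 + 96157 = 205955
T ≈ 33.72 °C (< 100 °C, so full condensation is consistent).

T_f ≈ 33.7 °C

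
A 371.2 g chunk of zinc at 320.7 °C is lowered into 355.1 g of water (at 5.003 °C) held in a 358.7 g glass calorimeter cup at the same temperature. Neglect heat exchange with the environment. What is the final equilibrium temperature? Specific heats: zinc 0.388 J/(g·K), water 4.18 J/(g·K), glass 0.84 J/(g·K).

T_f is the heat-capacity-weighted average of the initial temperatures:
T_f = (144.03×320.7 + 1484.3×5.003 + 301.31×5.003) / (144.03 + 1484.3 + 301.31)
    = 55122 / 1929.7 ≈ 28.57 °C

T_f ≈ 28.6 °C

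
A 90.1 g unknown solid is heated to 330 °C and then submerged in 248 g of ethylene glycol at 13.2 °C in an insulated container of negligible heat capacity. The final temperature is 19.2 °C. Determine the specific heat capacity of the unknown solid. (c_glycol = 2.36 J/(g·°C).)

c ≈ 0.125 J/(g·°C)

Energy conservation, ΣQ = 0:
90.1×c×(19.2 − 330) + 248×2.36×(19.2 − 13.2) = 0
-28003 c = -3511.7
c = -3511.7/-28003 ≈ 0.1254 J/(g·°C)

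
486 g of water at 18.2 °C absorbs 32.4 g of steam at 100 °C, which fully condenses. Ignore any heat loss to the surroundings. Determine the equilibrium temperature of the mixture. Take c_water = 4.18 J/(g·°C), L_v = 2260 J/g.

Energy balance with sensible and latent terms:
steam→water at 100 °C releases m L_v = 32.4×2260 = 73224; condensate cools 100→T: 32.4×4.18×(T − 100) = 135.43(T − 100); original water: 2031.5(T − 18.2)
2166.9 T = 73224 + 13543 + 36973 = 123740
T ≈ 57.10 °C — below 100 °C, confirming all the steam condensed.

T_f ≈ 57.1 °C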